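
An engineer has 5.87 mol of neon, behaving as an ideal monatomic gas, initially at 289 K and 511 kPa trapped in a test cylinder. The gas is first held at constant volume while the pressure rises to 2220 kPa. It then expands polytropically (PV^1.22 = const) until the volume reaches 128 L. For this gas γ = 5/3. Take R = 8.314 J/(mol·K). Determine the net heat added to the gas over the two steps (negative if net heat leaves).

124000 J

V₁ = nRT₁/P₁ = 5.87×8.314×289/511 = 27.6 L.
Step 1 — Isochoric: V stays 27.6 L; P/T = const ⇒ T₂ = 1260 K, P₂ = 2220 kPa.
W = 0 (no volume change).
ΔU = nCvΔT = 5.87×12.5×(1260−289) = 70800 J.
Q = ΔU = 70800 J.
State after step 1: P = 2220 kPa, V = 27.6 L, T = 1260 K.
Step 2 — Polytropic n=1.22: T₂ = T₁(V₁/V₂)^(n−1) = 1260×(0.216)^0.22 = 896 K; P₂ = P₁(V₁/V₂)^n = 342 kPa.
W = (P₁V₁−P₂V₂)/(n−1) = (2220×27.6−342×128)/0.22 = 79800 J.
ΔU = nCvΔT = 5.87×12.5×(896−1260) = -26300 J.
Q = ΔU + W = 53500 J.
Net over both steps: W = 79800 J, Q = 124000 J, ΔU = 44400 J.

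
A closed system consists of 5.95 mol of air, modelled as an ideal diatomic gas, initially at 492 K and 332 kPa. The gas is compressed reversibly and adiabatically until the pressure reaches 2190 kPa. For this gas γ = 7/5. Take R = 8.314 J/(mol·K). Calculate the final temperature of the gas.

843 K

V₁ = nRT₁/P₁ = 5.95×8.314×492/332 = 73.3 L.
Adiabatic: T₂/T₁ = (P₂/P₁)^((γ−1)/γ) ⇒ T₂ = 492×(6.60)^0.286 = 843 K; V₂ = 19.1 L.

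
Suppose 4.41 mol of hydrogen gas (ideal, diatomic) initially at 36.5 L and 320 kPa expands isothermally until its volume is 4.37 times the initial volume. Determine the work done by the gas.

T₁ = P₁V₁/(nR) = 320×36.5/(4.41×8.314) = 319 K.
Isothermal: T stays 319 K; PV = const ⇒ V₂ = 160 L, P₂ = 73.2 kPa.
W = nRT ln(V₂/V₁) = 4.41×8.314×319×ln(4.37) = 17200 J.

17200 J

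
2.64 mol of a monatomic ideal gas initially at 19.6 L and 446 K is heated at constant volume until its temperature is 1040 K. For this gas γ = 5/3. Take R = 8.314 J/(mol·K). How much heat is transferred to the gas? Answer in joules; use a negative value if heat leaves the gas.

19600 J

P₁ = nRT₁/V₁ = 2.64×8.314×446/19.6 = 499 kPa.
Isochoric: V stays 19.6 L; P/T = const ⇒ T₂ = 1040 K, P₂ = 1160 kPa.
W = 0 (no volume change).
ΔU = nCvΔT = 2.64×12.5×(1040−446) = 19600 J.
Q = ΔU = 19600 J.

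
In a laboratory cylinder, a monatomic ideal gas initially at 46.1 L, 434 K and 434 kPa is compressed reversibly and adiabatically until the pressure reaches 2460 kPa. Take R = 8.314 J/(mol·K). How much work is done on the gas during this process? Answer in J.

30100 J

n = P₁V₁/(RT₁) = 434×46.1/(8.314×434) = 5.54 mol.
Adiabatic: T₂/T₁ = (P₂/P₁)^((γ−1)/γ) ⇒ T₂ = 434×(5.67)^0.400 = 869 K; V₂ = 16.3 L.
ΔU = nCvΔT = 5.54×12.5×(869−434) = 30100 J.
Q = 0 for an adiabatic process, so W = −ΔU = -30100 J.
Work done on the gas = −W_by = 30100 J.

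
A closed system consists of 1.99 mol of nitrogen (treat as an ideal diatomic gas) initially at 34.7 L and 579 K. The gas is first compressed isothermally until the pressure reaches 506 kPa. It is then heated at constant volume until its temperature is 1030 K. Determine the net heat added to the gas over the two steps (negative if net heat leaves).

12900 J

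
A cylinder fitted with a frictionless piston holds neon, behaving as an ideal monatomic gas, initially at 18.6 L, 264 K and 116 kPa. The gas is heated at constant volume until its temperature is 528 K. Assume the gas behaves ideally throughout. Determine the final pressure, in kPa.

232 kPa

Isochoric: V stays 18.6 L; P/T = const ⇒ T₂ = 528 K, P₂ = 232 kPa.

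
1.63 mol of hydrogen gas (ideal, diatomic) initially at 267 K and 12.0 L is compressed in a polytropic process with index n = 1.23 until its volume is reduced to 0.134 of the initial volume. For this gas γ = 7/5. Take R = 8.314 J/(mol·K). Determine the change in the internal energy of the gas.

5320 J

P₁ = nRT₁/V₁ = 1.63×8.314×267/12.0 = 302 kPa.
Polytropic n=1.23: T₂ = T₁(V₁/V₂)^(n−1) = 267×(7.46)^0.23 = 424 K; P₂ = P₁(V₁/V₂)^n = 3570 kPa.
For an ideal gas ΔU = nCvΔT with Cv = (5/2)R = 20.8 J/(mol·K).
ΔU = 1.63×20.8×(424−267) = 5320 J.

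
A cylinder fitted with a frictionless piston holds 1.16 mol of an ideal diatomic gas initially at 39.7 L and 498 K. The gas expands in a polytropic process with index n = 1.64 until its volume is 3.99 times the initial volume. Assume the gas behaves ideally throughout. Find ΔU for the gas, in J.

P₁ = nRT₁/V₁ = 1.16×8.314×498/39.7 = 121 kPa.
Polytropic n=1.64: T₂ = T₁(V₁/V₂)^(n−1) = 498×(0.251)^0.64 = 205 K; P₂ = P₁(V₁/V₂)^n = 12.5 kPa.
For an ideal gas ΔU = nCvΔT with Cv = (5/2)R = 20.8 J/(mol·K).
ΔU = 1.16×20.8×(205−498) = -7050 J.

-7050 J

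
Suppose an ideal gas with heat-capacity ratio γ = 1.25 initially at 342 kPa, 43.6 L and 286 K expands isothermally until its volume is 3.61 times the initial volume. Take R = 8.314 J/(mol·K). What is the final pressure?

Isothermal: T stays 286 K; PV = const ⇒ V₂ = 157 L, P₂ = 94.7 kPa.

94.7 kPa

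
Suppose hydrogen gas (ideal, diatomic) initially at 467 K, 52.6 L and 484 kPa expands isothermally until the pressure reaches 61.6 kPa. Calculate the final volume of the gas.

413 L

Isothermal: T stays 467 K; PV = const ⇒ V₂ = 413 L, P₂ = 61.6 kPa.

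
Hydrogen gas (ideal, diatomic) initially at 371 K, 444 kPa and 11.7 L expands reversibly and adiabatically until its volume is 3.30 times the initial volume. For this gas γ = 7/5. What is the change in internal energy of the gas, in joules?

n = P₁V₁/(RT₁) = 444×11.7/(8.314×371) = 1.68 mol.
Adiabatic: TV^(γ−1) = const ⇒ T₂ = 371×(0.303)^0.400 = 230 K; PV^γ = const ⇒ P₂ = 83.5 kPa.
For an ideal gas ΔU = nCvΔT with Cv = (5/2)R = 20.8 J/(mol·K).
ΔU = 1.68×20.8×(230−371) = -4930 J.

-4930 J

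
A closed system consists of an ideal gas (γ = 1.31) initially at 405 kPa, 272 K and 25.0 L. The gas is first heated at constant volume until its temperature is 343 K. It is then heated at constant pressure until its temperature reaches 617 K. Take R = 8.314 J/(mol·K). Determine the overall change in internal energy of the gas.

41400 J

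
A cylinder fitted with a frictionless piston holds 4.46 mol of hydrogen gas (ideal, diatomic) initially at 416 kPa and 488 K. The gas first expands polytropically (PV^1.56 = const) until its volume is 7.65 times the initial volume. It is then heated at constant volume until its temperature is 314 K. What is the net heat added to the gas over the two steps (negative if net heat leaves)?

5840 J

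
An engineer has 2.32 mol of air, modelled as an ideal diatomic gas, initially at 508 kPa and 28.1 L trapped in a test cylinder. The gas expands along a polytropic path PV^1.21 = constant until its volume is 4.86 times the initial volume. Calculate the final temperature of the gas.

T₁ = P₁V₁/(nR) = 508×28.1/(2.32×8.314) = 740 K.
Polytropic n=1.21: T₂ = T₁(V₁/V₂)^(n−1) = 740×(0.206)^0.21 = 531 K; P₂ = P₁(V₁/V₂)^n = 75.0 kPa.

531 K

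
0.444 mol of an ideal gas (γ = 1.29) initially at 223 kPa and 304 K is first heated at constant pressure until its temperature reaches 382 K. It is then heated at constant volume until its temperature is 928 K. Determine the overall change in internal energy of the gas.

7940 J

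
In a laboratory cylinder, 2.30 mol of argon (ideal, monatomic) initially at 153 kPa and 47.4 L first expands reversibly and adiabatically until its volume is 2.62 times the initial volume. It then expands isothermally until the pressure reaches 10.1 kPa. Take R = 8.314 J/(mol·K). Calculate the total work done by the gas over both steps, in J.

T₁ = P₁V₁/(nR) = 153×47.4/(2.30×8.314) = 379 K.
Step 1 — Adiabatic: TV^(γ−1) = const ⇒ T₂ = 379×(0.382)^0.667 = 200 K; PV^γ = const ⇒ P₂ = 30.7 kPa.
ΔU = nCvΔT = 2.30×12.5×(200−379) = -5150 J.
Q = 0 for an adiabatic process, so W = −ΔU = 5150 J.
State after step 1: P = 30.7 kPa, V = 124 L, T = 200 K.
Step 2 — Isothermal: T stays 200 K; PV = const ⇒ V₂ = 378 L, P₂ = 10.1 kPa.
ΔU = 0 (ideal gas, T constant).
W = nRT ln(V₂/V₁) = 2.30×8.314×200×ln(3.04) = 4250 J.
Q = ΔU + W = 4250 J.
Net over both steps: W = 9400 J, Q = 4250 J, ΔU = -5150 J.

9400 J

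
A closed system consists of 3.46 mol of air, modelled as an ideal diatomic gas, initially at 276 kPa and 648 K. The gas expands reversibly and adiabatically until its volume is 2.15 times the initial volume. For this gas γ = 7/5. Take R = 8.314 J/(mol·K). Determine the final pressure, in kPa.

94.5 kPa

V₁ = nRT₁/P₁ = 3.46×8.314×648/276 = 67.5 L.
Adiabatic: TV^(γ−1) = const ⇒ T₂ = 648×(0.465)^0.400 = 477 K; PV^γ = const ⇒ P₂ = 94.5 kPa.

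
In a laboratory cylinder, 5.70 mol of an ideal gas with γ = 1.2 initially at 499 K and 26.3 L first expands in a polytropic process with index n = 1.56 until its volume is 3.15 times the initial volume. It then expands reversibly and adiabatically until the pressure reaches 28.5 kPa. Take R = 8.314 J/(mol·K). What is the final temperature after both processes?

199 K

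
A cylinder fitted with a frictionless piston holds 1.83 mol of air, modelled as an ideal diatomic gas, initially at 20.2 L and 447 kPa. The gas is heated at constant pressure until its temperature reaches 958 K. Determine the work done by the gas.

5550 J

T₁ = P₁V₁/(nR) = 447×20.2/(1.83×8.314) = 593 K.
Isobaric: P stays 447 kPa; V/T = const ⇒ T₂ = 958 K, V₂ = 32.6 L.
W = PΔV = 447×(32.6−20.2) kPa·L = 5550 J.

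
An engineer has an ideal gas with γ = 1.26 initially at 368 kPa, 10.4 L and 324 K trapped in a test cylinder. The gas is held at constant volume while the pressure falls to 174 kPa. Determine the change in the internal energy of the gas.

n = P₁V₁/(RT₁) = 368×10.4/(8.314×324) = 1.42 mol.
Isochoric: V stays 10.4 L; P/T = const ⇒ T₂ = 153 K, P₂ = 174 kPa.
For an ideal gas ΔU = nCvΔT with Cv = R/(γ−1) = 32.0 J/(mol·K).
ΔU = 1.42×32.0×(153−324) = -7760 J.

-7760 J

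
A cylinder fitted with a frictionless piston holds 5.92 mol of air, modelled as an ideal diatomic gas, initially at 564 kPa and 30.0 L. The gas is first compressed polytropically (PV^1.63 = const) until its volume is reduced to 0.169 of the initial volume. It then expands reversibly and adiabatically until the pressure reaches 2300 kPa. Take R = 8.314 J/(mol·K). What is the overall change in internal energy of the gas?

T₁ = P₁V₁/(nR) = 564×30.0/(5.92×8.314) = 344 K.
Step 1 — Polytropic n=1.63: T₂ = T₁(V₁/V₂)^(n−1) = 344×(5.92)^0.63 = 1050 K; P₂ = P₁(V₁/V₂)^n = 10200 kPa.
W = (P₁V₁−P₂V₂)/(n−1) = (564×30.0−10200×5.07)/0.63 = -55500 J.
ΔU = nCvΔT = 5.92×20.8×(1050−344) = 87300 J.
Q = ΔU + W = 31900 J.
State after step 1: P = 10200 kPa, V = 5.07 L, T = 1050 K.
Step 2 — Adiabatic: T₂/T₁ = (P₂/P₁)^((γ−1)/γ) ⇒ T₂ = 1050×(0.225)^0.286 = 688 K; V₂ = 14.7 L.
ΔU = nCvΔT = 5.92×20.8×(688−1050) = -45000 J.
Q = 0 for an adiabatic process, so W = −ΔU = 45000 J.
Net over both steps: W = -10500 J, Q = 31900 J, ΔU = 42300 J.

42300 J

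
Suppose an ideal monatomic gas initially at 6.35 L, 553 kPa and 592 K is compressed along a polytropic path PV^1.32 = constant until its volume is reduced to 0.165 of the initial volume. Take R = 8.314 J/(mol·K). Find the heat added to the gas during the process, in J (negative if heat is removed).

-4450 J

n = P₁V₁/(RT₁) = 553×6.35/(8.314×592) = 0.713 mol.
Polytropic n=1.32: T₂ = T₁(V₁/V₂)^(n−1) = 592×(6.06)^0.32 = 1050 K; P₂ = P₁(V₁/V₂)^n = 5970 kPa.
W = (P₁V₁−P₂V₂)/(n−1) = (553×6.35−5970×1.05)/0.32 = -8560 J.
ΔU = nCvΔT = 0.713×12.5×(1050−592) = 4110 J.
Q = ΔU + W = -4450 J.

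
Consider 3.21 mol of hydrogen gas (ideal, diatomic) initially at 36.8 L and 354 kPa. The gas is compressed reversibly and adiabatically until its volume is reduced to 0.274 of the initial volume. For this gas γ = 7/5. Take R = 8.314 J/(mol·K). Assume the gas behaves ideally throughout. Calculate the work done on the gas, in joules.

T₁ = P₁V₁/(nR) = 354×36.8/(3.21×8.314) = 488 K.
Adiabatic: TV^(γ−1) = const ⇒ T₂ = 488×(3.65)^0.400 = 819 K; PV^γ = const ⇒ P₂ = 2170 kPa.
ΔU = nCvΔT = 3.21×20.8×(819−488) = 22100 J.
Q = 0 for an adiabatic process, so W = −ΔU = -22100 J.
Work done on the gas = −W_by = 22100 J.

22100 J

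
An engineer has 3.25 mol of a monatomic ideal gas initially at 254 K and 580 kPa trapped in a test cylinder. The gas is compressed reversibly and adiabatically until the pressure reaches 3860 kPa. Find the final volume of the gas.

3.79 L

V₁ = nRT₁/P₁ = 3.25×8.314×254/580 = 11.8 L.
Adiabatic: T₂/T₁ = (P₂/P₁)^((γ−1)/γ) ⇒ T₂ = 254×(6.66)^0.400 = 542 K; V₂ = 3.79 L.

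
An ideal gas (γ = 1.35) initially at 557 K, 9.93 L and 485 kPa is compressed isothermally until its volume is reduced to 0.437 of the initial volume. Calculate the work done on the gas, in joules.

3990 J

n = P₁V₁/(RT₁) = 485×9.93/(8.314×557) = 1.04 mol.
Isothermal: T stays 557 K; PV = const ⇒ V₂ = 4.34 L, P₂ = 1110 kPa.
W = nRT ln(V₂/V₁) = 1.04×8.314×557×ln(0.437) = -3990 J.
Work done on the gas = −W_by = 3990 J.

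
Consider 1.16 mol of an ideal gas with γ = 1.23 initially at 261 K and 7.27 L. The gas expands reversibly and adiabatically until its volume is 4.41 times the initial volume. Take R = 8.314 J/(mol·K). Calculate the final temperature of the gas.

P₁ = nRT₁/V₁ = 1.16×8.314×261/7.27 = 346 kPa.
Adiabatic: TV^(γ−1) = const ⇒ T₂ = 261×(0.227)^0.230 = 186 K; PV^γ = const ⇒ P₂ = 55.8 kPa.

186 K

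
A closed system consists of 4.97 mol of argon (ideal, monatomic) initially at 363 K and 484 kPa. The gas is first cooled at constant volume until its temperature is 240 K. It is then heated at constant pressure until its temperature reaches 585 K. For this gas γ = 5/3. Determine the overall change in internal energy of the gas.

13800 J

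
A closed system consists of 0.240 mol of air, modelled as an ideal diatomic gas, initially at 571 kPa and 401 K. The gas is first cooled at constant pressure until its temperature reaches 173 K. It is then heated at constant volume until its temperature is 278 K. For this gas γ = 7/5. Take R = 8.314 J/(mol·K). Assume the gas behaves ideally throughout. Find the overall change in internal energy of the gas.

-614 J

V₁ = nRT₁/P₁ = 0.240×8.314×401/571 = 1.40 L.
Step 1 — Isobaric: P stays 571 kPa; V/T = const ⇒ T₂ = 173 K, V₂ = 0.605 L.
W = PΔV = 571×(0.605−1.40) kPa·L = -455 J.
ΔU = nCvΔT = 0.240×20.8×(173−401) = -1140 J.
Q = ΔU + W = nCpΔT = -1590 J.
State after step 1: P = 571 kPa, V = 0.605 L, T = 173 K.
Step 2 — Isochoric: V stays 0.605 L; P/T = const ⇒ T₂ = 278 K, P₂ = 918 kPa.
W = 0 (no volume change).
ΔU = nCvΔT = 0.240×20.8×(278−173) = 524 J.
Q = ΔU = 524 J.
Net over both steps: W = -455 J, Q = -1070 J, ΔU = -614 J.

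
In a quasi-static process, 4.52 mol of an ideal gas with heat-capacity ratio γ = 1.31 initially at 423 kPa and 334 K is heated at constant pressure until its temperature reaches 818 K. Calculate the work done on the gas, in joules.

-18200 J

V₁ = nRT₁/P₁ = 4.52×8.314×334/423 = 29.7 L.
Isobaric: P stays 423 kPa; V/T = const ⇒ T₂ = 818 K, V₂ = 72.7 L.
W = PΔV = 423×(72.7−29.7) kPa·L = 18200 J.
Work done on the gas = −W_by = -18200 J.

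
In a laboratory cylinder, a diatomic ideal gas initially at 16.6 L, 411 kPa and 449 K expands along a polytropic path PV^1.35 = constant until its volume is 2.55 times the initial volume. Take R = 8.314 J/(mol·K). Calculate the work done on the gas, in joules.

-5450 J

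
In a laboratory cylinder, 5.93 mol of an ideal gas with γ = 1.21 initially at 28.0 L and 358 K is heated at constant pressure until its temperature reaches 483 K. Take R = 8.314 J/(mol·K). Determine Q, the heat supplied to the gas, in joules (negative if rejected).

35500 J

P₁ = nRT₁/V₁ = 5.93×8.314×358/28.0 = 630 kPa.
Isobaric: P stays 630 kPa; V/T = const ⇒ T₂ = 483 K, V₂ = 37.8 L.
W = PΔV = 630×(37.8−28.0) kPa·L = 6160 J.
ΔU = nCvΔT = 5.93×39.6×(483−358) = 29300 J.
Q = ΔU + W = nCpΔT = 35500 J.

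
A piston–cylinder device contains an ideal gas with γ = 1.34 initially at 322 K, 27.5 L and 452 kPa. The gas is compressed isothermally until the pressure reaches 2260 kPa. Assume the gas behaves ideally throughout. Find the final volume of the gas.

Isothermal: T stays 322 K; PV = const ⇒ V₂ = 5.50 L, P₂ = 2260 kPa.

5.50 L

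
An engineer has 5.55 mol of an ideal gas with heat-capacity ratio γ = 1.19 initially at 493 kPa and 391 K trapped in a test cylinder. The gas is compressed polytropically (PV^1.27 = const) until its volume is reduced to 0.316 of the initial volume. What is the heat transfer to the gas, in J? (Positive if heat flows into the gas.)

V₁ = nRT₁/P₁ = 5.55×8.314×391/493 = 36.6 L.
Polytropic n=1.27: T₂ = T₁(V₁/V₂)^(n−1) = 391×(3.16)^0.27 = 534 K; P₂ = P₁(V₁/V₂)^n = 2130 kPa.
W = (P₁V₁−P₂V₂)/(n−1) = (493×36.6−2130×11.6)/0.27 = -24400 J.
ΔU = nCvΔT = 5.55×43.8×(534−391) = 34600 J.
Q = ΔU + W = 10300 J.

10300 J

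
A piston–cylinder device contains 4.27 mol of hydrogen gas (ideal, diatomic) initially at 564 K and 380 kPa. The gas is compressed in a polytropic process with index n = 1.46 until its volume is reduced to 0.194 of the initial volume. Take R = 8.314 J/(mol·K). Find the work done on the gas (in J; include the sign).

49000 J

V₁ = nRT₁/P₁ = 4.27×8.314×564/380 = 52.7 L.
Polytropic n=1.46: T₂ = T₁(V₁/V₂)^(n−1) = 564×(5.15)^0.46 = 1200 K; P₂ = P₁(V₁/V₂)^n = 4160 kPa.
W = (P₁V₁−P₂V₂)/(n−1) = (380×52.7−4160×10.2)/0.46 = -49000 J.
Work done on the gas = −W_by = 49000 J.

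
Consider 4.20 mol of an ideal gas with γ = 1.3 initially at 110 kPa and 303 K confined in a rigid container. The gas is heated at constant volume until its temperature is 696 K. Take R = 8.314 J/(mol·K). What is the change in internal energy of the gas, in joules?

45700 J

V₁ = nRT₁/P₁ = 4.20×8.314×303/110 = 96.2 L.
Isochoric: V stays 96.2 L; P/T = const ⇒ T₂ = 696 K, P₂ = 253 kPa.
For an ideal gas ΔU = nCvΔT with Cv = R/(γ−1) = 27.7 J/(mol·K).
ΔU = 4.20×27.7×(696−303) = 45700 J.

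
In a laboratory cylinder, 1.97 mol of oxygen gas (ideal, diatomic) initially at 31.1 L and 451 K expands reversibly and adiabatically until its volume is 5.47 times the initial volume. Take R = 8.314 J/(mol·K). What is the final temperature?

229 K

P₁ = nRT₁/V₁ = 1.97×8.314×451/31.1 = 238 kPa.
Adiabatic: TV^(γ−1) = const ⇒ T₂ = 451×(0.183)^0.400 = 229 K; PV^γ = const ⇒ P₂ = 22.0 kPa.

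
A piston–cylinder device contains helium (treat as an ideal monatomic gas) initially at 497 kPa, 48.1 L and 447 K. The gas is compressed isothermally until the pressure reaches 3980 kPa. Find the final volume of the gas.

Isothermal: T stays 447 K; PV = const ⇒ V₂ = 6.01 L, P₂ = 3980 kPa.

6.01 L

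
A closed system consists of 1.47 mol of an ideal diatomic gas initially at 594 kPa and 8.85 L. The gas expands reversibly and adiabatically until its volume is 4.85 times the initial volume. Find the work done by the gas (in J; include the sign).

6150 J

T₁ = P₁V₁/(nR) = 594×8.85/(1.47×8.314) = 430 K.
Adiabatic: TV^(γ−1) = const ⇒ T₂ = 430×(0.206)^0.400 = 229 K; PV^γ = const ⇒ P₂ = 65.1 kPa.
ΔU = nCvΔT = 1.47×20.8×(229−430) = -6150 J.
Q = 0 for an adiabatic process, so W = −ΔU = 6150 J.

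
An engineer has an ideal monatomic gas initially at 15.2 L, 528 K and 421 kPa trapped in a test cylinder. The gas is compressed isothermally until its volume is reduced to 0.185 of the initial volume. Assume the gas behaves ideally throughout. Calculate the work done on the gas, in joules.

n = P₁V₁/(RT₁) = 421×15.2/(8.314×528) = 1.46 mol.
Isothermal: T stays 528 K; PV = const ⇒ V₂ = 2.81 L, P₂ = 2280 kPa.
W = nRT ln(V₂/V₁) = 1.46×8.314×528×ln(0.185) = -10800 J.
Work done on the gas = −W_by = 10800 J.

10800 J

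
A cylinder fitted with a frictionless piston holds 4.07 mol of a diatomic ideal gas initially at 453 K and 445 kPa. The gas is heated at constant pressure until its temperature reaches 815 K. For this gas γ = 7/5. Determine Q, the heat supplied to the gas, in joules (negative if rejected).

42900 J

V₁ = nRT₁/P₁ = 4.07×8.314×453/445 = 34.4 L.
Isobaric: P stays 445 kPa; V/T = const ⇒ T₂ = 815 K, V₂ = 62.0 L.
W = PΔV = 445×(62.0−34.4) kPa·L = 12200 J.
ΔU = nCvΔT = 4.07×20.8×(815−453) = 30600 J.
Q = ΔU + W = nCpΔT = 42900 J.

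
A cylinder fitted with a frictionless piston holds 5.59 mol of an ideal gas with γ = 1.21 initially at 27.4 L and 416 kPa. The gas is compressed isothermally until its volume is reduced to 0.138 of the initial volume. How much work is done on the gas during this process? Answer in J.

22600 J

T₁ = P₁V₁/(nR) = 416×27.4/(5.59×8.314) = 245 K.
Isothermal: T stays 245 K; PV = const ⇒ V₂ = 3.78 L, P₂ = 3010 kPa.
W = nRT ln(V₂/V₁) = 5.59×8.314×245×ln(0.138) = -22600 J.
Work done on the gas = −W_by = 22600 J.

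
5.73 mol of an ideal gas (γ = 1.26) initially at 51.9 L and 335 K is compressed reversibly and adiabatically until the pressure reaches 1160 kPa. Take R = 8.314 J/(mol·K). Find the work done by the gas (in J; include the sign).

P₁ = nRT₁/V₁ = 5.73×8.314×335/51.9 = 307 kPa.
Adiabatic: T₂/T₁ = (P₂/P₁)^((γ−1)/γ) ⇒ T₂ = 335×(3.77)^0.206 = 441 K; V₂ = 18.1 L.
ΔU = nCvΔT = 5.73×32.0×(441−335) = 19300 J.
Q = 0 for an adiabatic process, so W = −ΔU = -19300 J.

-19300 J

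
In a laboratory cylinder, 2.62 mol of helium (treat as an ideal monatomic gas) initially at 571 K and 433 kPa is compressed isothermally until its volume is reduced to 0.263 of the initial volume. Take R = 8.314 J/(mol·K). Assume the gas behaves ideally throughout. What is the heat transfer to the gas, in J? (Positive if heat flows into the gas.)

-16600 J

V₁ = nRT₁/P₁ = 2.62×8.314×571/433 = 28.7 L.
Isothermal: T stays 571 K; PV = const ⇒ V₂ = 7.55 L, P₂ = 1650 kPa.
ΔU = 0 (ideal gas, T constant).
W = nRT ln(V₂/V₁) = 2.62×8.314×571×ln(0.263) = -16600 J.
Q = ΔU + W = -16600 J.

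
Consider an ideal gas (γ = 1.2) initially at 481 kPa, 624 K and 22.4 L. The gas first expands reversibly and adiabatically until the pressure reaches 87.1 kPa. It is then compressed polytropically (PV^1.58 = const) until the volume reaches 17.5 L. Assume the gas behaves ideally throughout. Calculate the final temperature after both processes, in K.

1240 K

n = P₁V₁/(RT₁) = 481×22.4/(8.314×624) = 2.08 mol.
Step 1 — Adiabatic: T₂/T₁ = (P₂/P₁)^((γ−1)/γ) ⇒ T₂ = 624×(0.181)^0.167 = 469 K; V₂ = 93.0 L.
ΔU = nCvΔT = 2.08×41.6×(469−624) = -13400 J.
Q = 0 for an adiabatic process, so W = −ΔU = 13400 J.
State after step 1: P = 87.1 kPa, V = 93.0 L, T = 469 K.
Step 2 — Polytropic n=1.58: T₂ = T₁(V₁/V₂)^(n−1) = 469×(5.32)^0.58 = 1240 K; P₂ = P₁(V₁/V₂)^n = 1220 kPa.
W = (P₁V₁−P₂V₂)/(n−1) = (87.1×93.0−1220×17.5)/0.58 = -22900 J.
ΔU = nCvΔT = 2.08×41.6×(1240−469) = 66300 J.
Q = ΔU + W = 43400 J.
Net over both steps: W = -9500 J, Q = 43400 J, ΔU = 52900 J.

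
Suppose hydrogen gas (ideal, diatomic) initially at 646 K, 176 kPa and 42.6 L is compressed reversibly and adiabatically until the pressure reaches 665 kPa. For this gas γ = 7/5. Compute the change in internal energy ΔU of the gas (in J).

n = P₁V₁/(RT₁) = 176×42.6/(8.314×646) = 1.40 mol.
Adiabatic: T₂/T₁ = (P₂/P₁)^((γ−1)/γ) ⇒ T₂ = 646×(3.78)^0.286 = 944 K; V₂ = 16.5 L.
For an ideal gas ΔU = nCvΔT with Cv = (5/2)R = 20.8 J/(mol·K).
ΔU = 1.40×20.8×(944−646) = 8660 J.

8660 J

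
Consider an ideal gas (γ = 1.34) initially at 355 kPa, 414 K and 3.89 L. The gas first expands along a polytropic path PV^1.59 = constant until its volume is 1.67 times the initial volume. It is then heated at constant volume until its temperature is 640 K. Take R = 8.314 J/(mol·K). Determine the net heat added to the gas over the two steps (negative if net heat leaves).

n = P₁V₁/(RT₁) = 355×3.89/(8.314×414) = 0.401 mol.
Step 1 — Polytropic n=1.59: T₂ = T₁(V₁/V₂)^(n−1) = 414×(0.599)^0.59 = 306 K; P₂ = P₁(V₁/V₂)^n = 157 kPa.
W = (P₁V₁−P₂V₂)/(n−1) = (355×3.89−157×6.50)/0.59 = 611 J.
ΔU = nCvΔT = 0.401×24.5×(306−414) = -1060 J.
Q = ΔU + W = -449 J.
State after step 1: P = 157 kPa, V = 6.50 L, T = 306 K.
Step 2 — Isochoric: V stays 6.50 L; P/T = const ⇒ T₂ = 640 K, P₂ = 329 kPa.
W = 0 (no volume change).
ΔU = nCvΔT = 0.401×24.5×(640−306) = 3280 J.
Q = ΔU = 3280 J.
Net over both steps: W = 611 J, Q = 2830 J, ΔU = 2220 J.

2830 J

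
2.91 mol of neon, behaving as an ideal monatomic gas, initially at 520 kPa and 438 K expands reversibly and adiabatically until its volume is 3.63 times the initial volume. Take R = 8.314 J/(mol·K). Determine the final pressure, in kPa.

60.6 kPa

V₁ = nRT₁/P₁ = 2.91×8.314×438/520 = 20.4 L.
Adiabatic: TV^(γ−1) = const ⇒ T₂ = 438×(0.275)^0.667 = 185 K; PV^γ = const ⇒ P₂ = 60.6 kPa.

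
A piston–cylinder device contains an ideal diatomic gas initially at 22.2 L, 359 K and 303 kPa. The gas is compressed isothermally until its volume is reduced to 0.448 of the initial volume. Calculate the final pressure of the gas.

676 kPa

Isothermal: T stays 359 K; PV = const ⇒ V₂ = 9.95 L, P₂ = 676 kPa.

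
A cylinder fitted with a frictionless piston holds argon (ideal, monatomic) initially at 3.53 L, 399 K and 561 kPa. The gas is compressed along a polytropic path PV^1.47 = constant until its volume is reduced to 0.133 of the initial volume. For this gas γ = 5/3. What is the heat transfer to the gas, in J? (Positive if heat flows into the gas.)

-1970 J

n = P₁V₁/(RT₁) = 561×3.53/(8.314×399) = 0.597 mol.
Polytropic n=1.47: T₂ = T₁(V₁/V₂)^(n−1) = 399×(7.52)^0.47 = 1030 K; P₂ = P₁(V₁/V₂)^n = 10900 kPa.
W = (P₁V₁−P₂V₂)/(n−1) = (561×3.53−10900×0.469)/0.47 = -6660 J.
ΔU = nCvΔT = 0.597×12.5×(1030−399) = 4700 J.
Q = ΔU + W = -1970 J.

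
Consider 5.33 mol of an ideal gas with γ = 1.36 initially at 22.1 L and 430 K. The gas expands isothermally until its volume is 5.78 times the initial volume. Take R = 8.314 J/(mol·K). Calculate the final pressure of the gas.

P₁ = nRT₁/V₁ = 5.33×8.314×430/22.1 = 862 kPa.
Isothermal: T stays 430 K; PV = const ⇒ V₂ = 128 L, P₂ = 149 kPa.

149 kPa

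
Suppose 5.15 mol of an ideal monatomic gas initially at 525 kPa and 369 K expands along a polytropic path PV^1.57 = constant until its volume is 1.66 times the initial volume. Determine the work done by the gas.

6950 J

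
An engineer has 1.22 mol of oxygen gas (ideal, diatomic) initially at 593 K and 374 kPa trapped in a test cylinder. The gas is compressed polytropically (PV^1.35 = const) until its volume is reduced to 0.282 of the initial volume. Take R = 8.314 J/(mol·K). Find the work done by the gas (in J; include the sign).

-9580 J

V₁ = nRT₁/P₁ = 1.22×8.314×593/374 = 16.1 L.
Polytropic n=1.35: T₂ = T₁(V₁/V₂)^(n−1) = 593×(3.55)^0.35 = 924 K; P₂ = P₁(V₁/V₂)^n = 2070 kPa.
W = (P₁V₁−P₂V₂)/(n−1) = (374×16.1−2070×4.54)/0.35 = -9580 J.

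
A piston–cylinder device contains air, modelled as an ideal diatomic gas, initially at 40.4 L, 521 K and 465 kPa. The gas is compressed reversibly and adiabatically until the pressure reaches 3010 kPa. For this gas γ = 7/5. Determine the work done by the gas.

-33100 J

n = P₁V₁/(RT₁) = 465×40.4/(8.314×521) = 4.34 mol.
Adiabatic: T₂/T₁ = (P₂/P₁)^((γ−1)/γ) ⇒ T₂ = 521×(6.47)^0.286 = 888 K; V₂ = 10.6 L.
ΔU = nCvΔT = 4.34×20.8×(888−521) = 33100 J.
Q = 0 for an adiabatic process, so W = −ΔU = -33100 J.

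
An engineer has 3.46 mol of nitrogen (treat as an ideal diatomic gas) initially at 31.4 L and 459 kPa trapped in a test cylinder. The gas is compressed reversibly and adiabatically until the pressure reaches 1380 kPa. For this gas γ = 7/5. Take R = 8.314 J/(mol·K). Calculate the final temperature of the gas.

T₁ = P₁V₁/(nR) = 459×31.4/(3.46×8.314) = 501 K.
Adiabatic: T₂/T₁ = (P₂/P₁)^((γ−1)/γ) ⇒ T₂ = 501×(3.01)^0.286 = 686 K; V₂ = 14.3 L.

686 K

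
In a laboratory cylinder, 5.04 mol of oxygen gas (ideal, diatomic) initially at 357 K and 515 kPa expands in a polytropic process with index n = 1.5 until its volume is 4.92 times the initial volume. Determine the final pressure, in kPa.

47.2 kPa

V₁ = nRT₁/P₁ = 5.04×8.314×357/515 = 29.0 L.
Polytropic n=1.5: T₂ = T₁(V₁/V₂)^(n−1) = 357×(0.203)^0.50 = 161 K; P₂ = P₁(V₁/V₂)^n = 47.2 kPa.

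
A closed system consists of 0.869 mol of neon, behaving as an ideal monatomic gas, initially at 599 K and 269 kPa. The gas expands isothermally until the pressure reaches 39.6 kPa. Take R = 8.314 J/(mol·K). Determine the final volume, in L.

V₁ = nRT₁/P₁ = 0.869×8.314×599/269 = 16.1 L.
Isothermal: T stays 599 K; PV = const ⇒ V₂ = 109 L, P₂ = 39.6 kPa.

109 L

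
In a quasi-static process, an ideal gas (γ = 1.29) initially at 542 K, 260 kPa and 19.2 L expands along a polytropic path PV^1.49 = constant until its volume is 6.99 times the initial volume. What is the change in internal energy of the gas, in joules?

n = P₁V₁/(RT₁) = 260×19.2/(8.314×542) = 1.11 mol.
Polytropic n=1.49: T₂ = T₁(V₁/V₂)^(n−1) = 542×(0.143)^0.49 = 209 K; P₂ = P₁(V₁/V₂)^n = 14.3 kPa.
For an ideal gas ΔU = nCvΔT with Cv = R/(γ−1) = 28.7 J/(mol·K).
ΔU = 1.11×28.7×(209−542) = -10600 J.

-10600 J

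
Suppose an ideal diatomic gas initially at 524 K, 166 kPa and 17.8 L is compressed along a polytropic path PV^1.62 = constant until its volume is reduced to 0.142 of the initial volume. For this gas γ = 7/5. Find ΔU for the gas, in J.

n = P₁V₁/(RT₁) = 166×17.8/(8.314×524) = 0.678 mol.
Polytropic n=1.62: T₂ = T₁(V₁/V₂)^(n−1) = 524×(7.04)^0.62 = 1760 K; P₂ = P₁(V₁/V₂)^n = 3920 kPa.
For an ideal gas ΔU = nCvΔT with Cv = (5/2)R = 20.8 J/(mol·K).
ΔU = 0.678×20.8×(1760−524) = 17400 J.

17400 J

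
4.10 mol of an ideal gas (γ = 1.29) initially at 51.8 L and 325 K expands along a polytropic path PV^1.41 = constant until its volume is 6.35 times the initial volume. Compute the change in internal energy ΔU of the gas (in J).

P₁ = nRT₁/V₁ = 4.10×8.314×325/51.8 = 214 kPa.
Polytropic n=1.41: T₂ = T₁(V₁/V₂)^(n−1) = 325×(0.157)^0.41 = 152 K; P₂ = P₁(V₁/V₂)^n = 15.8 kPa.
For an ideal gas ΔU = nCvΔT with Cv = R/(γ−1) = 28.7 J/(mol·K).
ΔU = 4.10×28.7×(152−325) = -20300 J.

-20300 J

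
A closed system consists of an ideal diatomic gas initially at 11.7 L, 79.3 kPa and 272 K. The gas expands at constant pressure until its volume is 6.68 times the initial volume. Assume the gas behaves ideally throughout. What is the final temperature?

Isobaric: P stays 79.3 kPa; V/T = const ⇒ T₂ = 1820 K, V₂ = 78.2 L.

1820 K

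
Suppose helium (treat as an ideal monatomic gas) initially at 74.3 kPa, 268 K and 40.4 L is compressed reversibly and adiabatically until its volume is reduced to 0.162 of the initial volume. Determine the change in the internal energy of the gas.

n = P₁V₁/(RT₁) = 74.3×40.4/(8.314×268) = 1.35 mol.
Adiabatic: TV^(γ−1) = const ⇒ T₂ = 268×(6.17)^0.667 = 902 K; PV^γ = const ⇒ P₂ = 1540 kPa.
For an ideal gas ΔU = nCvΔT with Cv = (3/2)R = 12.5 J/(mol·K).
ΔU = 1.35×12.5×(902−268) = 10600 J.

10600 J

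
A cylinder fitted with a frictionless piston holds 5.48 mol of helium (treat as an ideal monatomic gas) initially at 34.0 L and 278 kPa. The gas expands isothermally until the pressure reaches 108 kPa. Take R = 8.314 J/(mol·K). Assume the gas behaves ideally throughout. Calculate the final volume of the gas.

T₁ = P₁V₁/(nR) = 278×34.0/(5.48×8.314) = 207 K.
Isothermal: T stays 207 K; PV = const ⇒ V₂ = 87.5 L, P₂ = 108 kPa.

87.5 L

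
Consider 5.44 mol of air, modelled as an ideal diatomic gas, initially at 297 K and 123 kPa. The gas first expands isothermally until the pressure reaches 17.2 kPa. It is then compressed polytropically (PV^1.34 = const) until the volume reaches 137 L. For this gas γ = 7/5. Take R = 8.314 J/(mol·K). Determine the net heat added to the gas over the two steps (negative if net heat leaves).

V₁ = nRT₁/P₁ = 5.44×8.314×297/123 = 109 L.
Step 1 — Isothermal: T stays 297 K; PV = const ⇒ V₂ = 781 L, P₂ = 17.2 kPa.
ΔU = 0 (ideal gas, T constant).
W = nRT ln(V₂/V₁) = 5.44×8.314×297×ln(7.15) = 26400 J.
Q = ΔU + W = 26400 J.
State after step 1: P = 17.2 kPa, V = 781 L, T = 297 K.
Step 2 — Polytropic n=1.34: T₂ = T₁(V₁/V₂)^(n−1) = 297×(5.70)^0.34 = 537 K; P₂ = P₁(V₁/V₂)^n = 177 kPa.
W = (P₁V₁−P₂V₂)/(n−1) = (17.2×781−177×137)/0.34 = -31900 J.
ΔU = nCvΔT = 5.44×20.8×(537−297) = 27100 J.
Q = ΔU + W = -4780 J.
Net over both steps: W = -5470 J, Q = 21600 J, ΔU = 27100 J.

21600 J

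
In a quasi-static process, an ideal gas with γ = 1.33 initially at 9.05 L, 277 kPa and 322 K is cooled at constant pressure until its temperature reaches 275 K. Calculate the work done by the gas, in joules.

n = P₁V₁/(RT₁) = 277×9.05/(8.314×322) = 0.936 mol.
Isobaric: P stays 277 kPa; V/T = const ⇒ T₂ = 275 K, V₂ = 7.73 L.
W = PΔV = 277×(7.73−9.05) kPa·L = -366 J.

-366 J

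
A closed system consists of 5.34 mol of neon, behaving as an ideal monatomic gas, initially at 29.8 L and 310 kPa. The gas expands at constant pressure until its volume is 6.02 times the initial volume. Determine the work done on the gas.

-46400 J

T₁ = P₁V₁/(nR) = 310×29.8/(5.34×8.314) = 208 K.
Isobaric: P stays 310 kPa; V/T = const ⇒ T₂ = 1250 K, V₂ = 179 L.
W = PΔV = 310×(179−29.8) kPa·L = 46400 J.
Work done on the gas = −W_by = -46400 J.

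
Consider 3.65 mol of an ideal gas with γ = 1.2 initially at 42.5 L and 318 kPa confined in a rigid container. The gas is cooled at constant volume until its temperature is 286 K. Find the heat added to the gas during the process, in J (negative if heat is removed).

T₁ = P₁V₁/(nR) = 318×42.5/(3.65×8.314) = 445 K.
Isochoric: V stays 42.5 L; P/T = const ⇒ T₂ = 286 K, P₂ = 204 kPa.
W = 0 (no volume change).
ΔU = nCvΔT = 3.65×41.6×(286−445) = -24200 J.
Q = ΔU = -24200 J.

-24200 J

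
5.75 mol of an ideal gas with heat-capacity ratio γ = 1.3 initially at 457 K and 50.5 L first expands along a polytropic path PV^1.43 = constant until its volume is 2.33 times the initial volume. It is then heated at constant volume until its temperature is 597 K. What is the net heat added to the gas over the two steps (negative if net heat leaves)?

P₁ = nRT₁/V₁ = 5.75×8.314×457/50.5 = 433 kPa.
Step 1 — Polytropic n=1.43: T₂ = T₁(V₁/V₂)^(n−1) = 457×(0.429)^0.43 = 318 K; P₂ = P₁(V₁/V₂)^n = 129 kPa.
W = (P₁V₁−P₂V₂)/(n−1) = (433×50.5−129×118)/0.43 = 15500 J.
ΔU = nCvΔT = 5.75×27.7×(318−457) = -22200 J.
Q = ΔU + W = -6710 J.
State after step 1: P = 129 kPa, V = 118 L, T = 318 K.
Step 2 — Isochoric: V stays 118 L; P/T = const ⇒ T₂ = 597 K, P₂ = 243 kPa.
W = 0 (no volume change).
ΔU = nCvΔT = 5.75×27.7×(597−318) = 44500 J.
Q = ΔU = 44500 J.
Net over both steps: W = 15500 J, Q = 37800 J, ΔU = 22300 J.

37800 J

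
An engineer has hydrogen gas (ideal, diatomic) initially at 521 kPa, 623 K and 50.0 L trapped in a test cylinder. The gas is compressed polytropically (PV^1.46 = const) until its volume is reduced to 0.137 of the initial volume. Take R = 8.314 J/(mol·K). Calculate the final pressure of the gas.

Polytropic n=1.46: T₂ = T₁(V₁/V₂)^(n−1) = 623×(7.30)^0.46 = 1550 K; P₂ = P₁(V₁/V₂)^n = 9490 kPa.

9490 kPa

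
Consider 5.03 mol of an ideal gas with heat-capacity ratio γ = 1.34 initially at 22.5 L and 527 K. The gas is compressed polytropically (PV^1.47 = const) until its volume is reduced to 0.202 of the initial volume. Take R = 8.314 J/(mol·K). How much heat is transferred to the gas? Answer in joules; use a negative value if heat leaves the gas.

20100 J

P₁ = nRT₁/V₁ = 5.03×8.314×527/22.5 = 980 kPa.
Polytropic n=1.47: T₂ = T₁(V₁/V₂)^(n−1) = 527×(4.95)^0.47 = 1120 K; P₂ = P₁(V₁/V₂)^n = 10300 kPa.
W = (P₁V₁−P₂V₂)/(n−1) = (980×22.5−10300×4.54)/0.47 = -52600 J.
ΔU = nCvΔT = 5.03×24.5×(1120−527) = 72600 J.
Q = ΔU + W = 20100 J.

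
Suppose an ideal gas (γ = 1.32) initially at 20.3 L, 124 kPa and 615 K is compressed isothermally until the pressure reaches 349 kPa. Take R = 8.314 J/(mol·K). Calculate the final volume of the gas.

7.21 L

Isothermal: T stays 615 K; PV = const ⇒ V₂ = 7.21 L, P₂ = 349 kPa.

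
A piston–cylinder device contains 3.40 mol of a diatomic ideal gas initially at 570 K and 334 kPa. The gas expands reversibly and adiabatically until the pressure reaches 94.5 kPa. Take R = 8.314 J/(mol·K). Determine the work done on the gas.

-12200 J

V₁ = nRT₁/P₁ = 3.40×8.314×570/334 = 48.2 L.
Adiabatic: T₂/T₁ = (P₂/P₁)^((γ−1)/γ) ⇒ T₂ = 570×(0.283)^0.286 = 397 K; V₂ = 119 L.
ΔU = nCvΔT = 3.40×20.8×(397−570) = -12200 J.
Q = 0 for an adiabatic process, so W = −ΔU = 12200 J.
Work done on the gas = −W_by = -12200 J.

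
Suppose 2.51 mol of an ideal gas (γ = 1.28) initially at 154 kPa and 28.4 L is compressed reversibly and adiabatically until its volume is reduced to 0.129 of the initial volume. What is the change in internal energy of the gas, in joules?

12100 J

T₁ = P₁V₁/(nR) = 154×28.4/(2.51×8.314) = 210 K.
Adiabatic: TV^(γ−1) = const ⇒ T₂ = 210×(7.75)^0.280 = 372 K; PV^γ = const ⇒ P₂ = 2120 kPa.
For an ideal gas ΔU = nCvΔT with Cv = R/(γ−1) = 29.7 J/(mol·K).
ΔU = 2.51×29.7×(372−210) = 12100 J.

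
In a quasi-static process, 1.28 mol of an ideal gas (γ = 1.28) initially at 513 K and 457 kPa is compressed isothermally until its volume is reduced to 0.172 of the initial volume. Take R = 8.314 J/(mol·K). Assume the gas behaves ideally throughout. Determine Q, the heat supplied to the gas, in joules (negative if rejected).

-9610 J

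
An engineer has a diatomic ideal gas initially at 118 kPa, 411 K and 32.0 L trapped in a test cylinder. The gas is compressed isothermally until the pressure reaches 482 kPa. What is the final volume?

7.83 L

Isothermal: T stays 411 K; PV = const ⇒ V₂ = 7.83 L, P₂ = 482 kPa.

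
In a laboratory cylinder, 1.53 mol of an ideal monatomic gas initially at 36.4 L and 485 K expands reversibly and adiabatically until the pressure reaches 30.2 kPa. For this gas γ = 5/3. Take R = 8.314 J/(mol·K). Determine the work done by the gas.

4610 J

P₁ = nRT₁/V₁ = 1.53×8.314×485/36.4 = 169 kPa.
Adiabatic: T₂/T₁ = (P₂/P₁)^((γ−1)/γ) ⇒ T₂ = 485×(0.178)^0.400 = 243 K; V₂ = 102 L.
ΔU = nCvΔT = 1.53×12.5×(243−485) = -4610 J.
Q = 0 for an adiabatic process, so W = −ΔU = 4610 J.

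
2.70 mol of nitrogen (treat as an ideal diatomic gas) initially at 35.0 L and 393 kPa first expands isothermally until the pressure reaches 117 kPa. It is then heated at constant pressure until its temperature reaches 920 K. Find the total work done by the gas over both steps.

23600 J

T₁ = P₁V₁/(nR) = 393×35.0/(2.70×8.314) = 613 K.
Step 1 — Isothermal: T stays 613 K; PV = const ⇒ V₂ = 118 L, P₂ = 117 kPa.
ΔU = 0 (ideal gas, T constant).
W = nRT ln(V₂/V₁) = 2.70×8.314×613×ln(3.36) = 16700 J.
Q = ΔU + W = 16700 J.
State after step 1: P = 117 kPa, V = 118 L, T = 613 K.
Step 2 — Isobaric: P stays 117 kPa; V/T = const ⇒ T₂ = 920 K, V₂ = 177 L.
W = PΔV = 117×(177−118) kPa·L = 6900 J.
ΔU = nCvΔT = 2.70×20.8×(920−613) = 17200 J.
Q = ΔU + W = nCpΔT = 24100 J.
Net over both steps: W = 23600 J, Q = 40800 J, ΔU = 17200 J.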